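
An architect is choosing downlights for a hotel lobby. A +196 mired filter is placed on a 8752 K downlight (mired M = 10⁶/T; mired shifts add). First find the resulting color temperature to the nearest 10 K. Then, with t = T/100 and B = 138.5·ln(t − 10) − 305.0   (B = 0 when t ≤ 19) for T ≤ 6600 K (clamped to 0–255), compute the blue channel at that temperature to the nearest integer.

124

M_in = 10⁶/8752 = 114.26; M_out = 114.26 + (+196) = 310.26.
T_out = 10⁶/310.26 = 3223.1 K → 3220 K; t = 32.2.
B = 138.5·ln(32.2 − 10) − 305.0 = 138.5·ln 22.2 − 305.0 = 138.5·3.1001 − 305.0 = 124.363.
Rounded: 124.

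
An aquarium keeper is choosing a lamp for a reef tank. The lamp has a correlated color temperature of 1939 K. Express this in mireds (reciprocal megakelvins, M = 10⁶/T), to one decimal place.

M = 10⁶ / 1939 = 515.730 → 515.7 mireds.

515.7 mireds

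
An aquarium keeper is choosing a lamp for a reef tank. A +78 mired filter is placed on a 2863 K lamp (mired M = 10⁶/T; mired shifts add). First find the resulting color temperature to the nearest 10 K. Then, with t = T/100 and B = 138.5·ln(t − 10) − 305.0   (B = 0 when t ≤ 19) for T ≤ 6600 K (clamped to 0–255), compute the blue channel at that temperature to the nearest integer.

54

M_in = 10⁶/2863 = 349.28; M_out = 349.28 + (+78) = 427.28.
T_out = 10⁶/427.28 = 2340.4 K → 2340 K; t = 23.4.
B = 138.5·ln(23.4 − 10) − 305.0 = 138.5·ln 13.4 − 305.0 = 138.5·2.5953 − 305.0 = 54.443.
Rounded: 54.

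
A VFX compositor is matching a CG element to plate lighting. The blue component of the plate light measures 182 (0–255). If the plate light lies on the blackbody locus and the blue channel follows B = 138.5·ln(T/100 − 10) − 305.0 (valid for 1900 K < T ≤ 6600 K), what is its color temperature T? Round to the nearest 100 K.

ln(t − 10) = (182 + 305.0) / 138.5 = 3.5162.
t − 10 = e^3.5162 = 33.658, so t = 43.658.
T = 100·t = 4366 K → 4400 K to the nearest 100 K.

4400 K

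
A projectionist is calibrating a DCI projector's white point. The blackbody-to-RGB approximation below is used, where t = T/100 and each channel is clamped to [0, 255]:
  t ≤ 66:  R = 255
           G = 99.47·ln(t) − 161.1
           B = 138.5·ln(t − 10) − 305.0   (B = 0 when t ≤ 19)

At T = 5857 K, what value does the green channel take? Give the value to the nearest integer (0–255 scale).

t = 5857/100 = 58.57; the t ≤ 66 branch applies.
G = 99.47·ln 58.57 − 161.1 = 99.47·4.0702 − 161.1 = 243.765.
Rounded: 244.

244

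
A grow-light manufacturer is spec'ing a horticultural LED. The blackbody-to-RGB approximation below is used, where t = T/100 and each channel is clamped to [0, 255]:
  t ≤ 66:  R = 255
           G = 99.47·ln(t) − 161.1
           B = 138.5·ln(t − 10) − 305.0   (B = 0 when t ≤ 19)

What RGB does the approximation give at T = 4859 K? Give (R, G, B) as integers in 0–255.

t = 4859/100 = 48.59; the t ≤ 66 branch applies.
R = 255 by definition for t ≤ 66.
G = 99.47·ln 48.59 − 161.1 = 99.47·3.8834 − 161.1 = 225.184.
B = 138.5·ln(48.59 − 10) − 305.0 = 138.5·ln 38.59 − 305.0 = 138.5·3.6530 − 305.0 = 200.940.
Rounded: (255, 225, 201).

(255, 225, 201)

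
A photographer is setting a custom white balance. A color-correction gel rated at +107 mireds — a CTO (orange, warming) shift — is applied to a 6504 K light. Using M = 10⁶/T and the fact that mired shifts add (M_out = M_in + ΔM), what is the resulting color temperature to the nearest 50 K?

3850 K

M_in = 10⁶/6504 = 153.75 mireds.
M_out = 153.75 + (+107) = 260.75 mireds.
T_out = 10⁶/260.75 = 3835.1 K → 3850 K.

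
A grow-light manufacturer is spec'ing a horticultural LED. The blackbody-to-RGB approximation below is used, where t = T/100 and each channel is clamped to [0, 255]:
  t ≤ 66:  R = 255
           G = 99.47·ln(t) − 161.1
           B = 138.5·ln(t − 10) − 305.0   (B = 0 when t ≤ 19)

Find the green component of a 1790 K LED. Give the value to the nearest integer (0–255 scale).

t = 1790/100 = 17.9; the t ≤ 66 branch applies.
G = 99.47·ln 17.9 − 161.1 = 99.47·2.8848 − 161.1 = 125.851.
Rounded: 126.

126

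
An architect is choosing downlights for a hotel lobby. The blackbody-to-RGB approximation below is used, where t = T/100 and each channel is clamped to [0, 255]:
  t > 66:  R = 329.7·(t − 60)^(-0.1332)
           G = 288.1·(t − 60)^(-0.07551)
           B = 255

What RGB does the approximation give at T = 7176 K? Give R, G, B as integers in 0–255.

t = 7176/100 = 71.76; the t > 66 branch applies.
R = 329.7·(71.76 − 60)^(-0.1332) = 329.7·11.76^(-0.1332) = 329.7·0.72015 = 237.433.
G = 288.1·(71.76 − 60)^(-0.07551) = 288.1·11.76^(-0.07551) = 288.1·0.83018 = 239.176.
B = 255 by definition for t > 66.
Rounded: (237, 239, 255).

R=237, G=239, B=255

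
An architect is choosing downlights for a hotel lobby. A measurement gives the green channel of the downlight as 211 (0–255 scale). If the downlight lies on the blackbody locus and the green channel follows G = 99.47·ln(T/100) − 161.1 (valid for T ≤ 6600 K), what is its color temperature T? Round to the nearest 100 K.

ln t = (211 + 161.1) / 99.47 = 3.7408.
t = e^3.7408 = 42.133.
T = 100·t = 4213 K → 4200 K to the nearest 100 K.

4200 K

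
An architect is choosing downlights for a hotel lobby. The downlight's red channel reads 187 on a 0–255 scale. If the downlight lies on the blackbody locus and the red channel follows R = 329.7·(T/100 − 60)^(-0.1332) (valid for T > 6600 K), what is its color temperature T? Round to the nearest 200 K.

(t − 60)^(-0.1332) = 187/329.7 = 0.56718.
t − 60 = 0.56718^(1/-0.1332) = 0.56718^(-7.508) = 70.620, so t = 130.620.
T = 100·t = 13062 K → 13000 K to the nearest 200 K.

13000 K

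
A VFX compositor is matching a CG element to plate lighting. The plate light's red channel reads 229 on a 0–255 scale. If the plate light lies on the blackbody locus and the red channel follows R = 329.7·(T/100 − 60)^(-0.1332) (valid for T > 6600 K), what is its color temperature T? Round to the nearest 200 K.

7600 K

(t − 60)^(-0.1332) = 229/329.7 = 0.69457.
t − 60 = 0.69457^(1/-0.1332) = 0.69457^(-7.508) = 15.428, so t = 75.428.
T = 100·t = 7543 K → 7600 K to the nearest 200 K.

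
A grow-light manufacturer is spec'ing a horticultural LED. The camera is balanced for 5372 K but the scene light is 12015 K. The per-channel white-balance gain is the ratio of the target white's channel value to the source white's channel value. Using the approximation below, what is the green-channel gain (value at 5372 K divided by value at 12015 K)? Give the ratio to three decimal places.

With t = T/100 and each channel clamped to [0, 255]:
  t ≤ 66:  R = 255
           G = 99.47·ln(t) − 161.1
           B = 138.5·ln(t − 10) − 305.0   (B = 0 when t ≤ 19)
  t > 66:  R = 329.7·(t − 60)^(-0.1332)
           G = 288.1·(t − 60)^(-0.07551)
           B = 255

At 12015 K (t = 120.15):
  G = 288.1·(120.15 − 60)^(-0.07551) = 288.1·60.15^(-0.07551) = 288.1·0.73392 = 211.443.
At 5372 K (t = 53.72):
  G = 99.47·ln 53.72 − 161.1 = 99.47·3.9838 − 161.1 = 235.167.
Gain = 235.167 / 211.443 = 1.1122 → 1.112.

1.112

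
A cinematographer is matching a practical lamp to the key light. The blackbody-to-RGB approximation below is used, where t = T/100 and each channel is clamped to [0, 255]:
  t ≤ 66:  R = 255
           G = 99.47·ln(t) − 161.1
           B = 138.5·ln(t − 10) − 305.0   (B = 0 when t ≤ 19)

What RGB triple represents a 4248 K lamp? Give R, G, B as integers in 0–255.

R=255, G=212, B=177

t = 4248/100 = 42.48; the t ≤ 66 branch applies.
R = 255 by definition for t ≤ 66.
G = 99.47·ln 42.48 − 161.1 = 99.47·3.7490 − 161.1 = 211.816.
B = 138.5·ln(42.48 − 10) − 305.0 = 138.5·ln 32.48 − 305.0 = 138.5·3.4806 − 305.0 = 177.066.
Rounded: (255, 212, 177).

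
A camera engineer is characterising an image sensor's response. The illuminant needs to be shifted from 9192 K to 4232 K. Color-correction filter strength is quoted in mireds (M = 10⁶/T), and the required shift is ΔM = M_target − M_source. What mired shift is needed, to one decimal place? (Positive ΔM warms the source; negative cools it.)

M_source = 10⁶/9192 = 108.790; M_target = 10⁶/4232 = 236.295.
ΔM = 236.295 − 108.790 = 127.505 → +127.5 mireds, a warming shift.

+127.5 mireds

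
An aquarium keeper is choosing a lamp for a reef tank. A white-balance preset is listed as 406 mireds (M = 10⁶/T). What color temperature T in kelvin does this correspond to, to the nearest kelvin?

T = 10⁶ / 406 = 2463.05 K → 2463 K.

2463 K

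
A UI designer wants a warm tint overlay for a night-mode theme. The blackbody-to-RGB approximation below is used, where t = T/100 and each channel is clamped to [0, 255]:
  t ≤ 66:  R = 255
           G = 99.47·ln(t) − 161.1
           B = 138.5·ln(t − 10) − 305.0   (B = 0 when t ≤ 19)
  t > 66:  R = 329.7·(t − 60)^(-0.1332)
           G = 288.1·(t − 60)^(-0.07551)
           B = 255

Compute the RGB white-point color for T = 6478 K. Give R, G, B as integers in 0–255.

R=255, G=254, B=249

t = 6478/100 = 64.78; the t ≤ 66 branch applies.
R = 255 by definition for t ≤ 66.
G = 99.47·ln 64.78 − 161.1 = 99.47·4.1710 − 161.1 = 253.789.
B = 138.5·ln(64.78 − 10) − 305.0 = 138.5·ln 54.78 − 305.0 = 138.5·4.0033 − 305.0 = 249.461.
Rounded: (255, 254, 249).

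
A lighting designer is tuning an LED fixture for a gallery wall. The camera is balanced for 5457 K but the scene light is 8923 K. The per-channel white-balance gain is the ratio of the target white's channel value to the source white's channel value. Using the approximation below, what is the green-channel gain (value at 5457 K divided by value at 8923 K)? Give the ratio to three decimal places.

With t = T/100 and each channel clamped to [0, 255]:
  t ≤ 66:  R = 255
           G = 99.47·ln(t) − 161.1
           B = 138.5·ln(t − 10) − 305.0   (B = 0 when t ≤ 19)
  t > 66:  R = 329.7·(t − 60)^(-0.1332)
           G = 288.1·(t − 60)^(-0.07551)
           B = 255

1.060

At 8923 K (t = 89.23):
  G = 288.1·(89.23 − 60)^(-0.07551) = 288.1·29.23^(-0.07551) = 288.1·0.77502 = 223.284.
At 5457 K (t = 54.57):
  G = 99.47·ln 54.57 − 161.1 = 99.47·3.9995 − 161.1 = 236.729.
Gain = 236.729 / 223.284 = 1.0602 → 1.060.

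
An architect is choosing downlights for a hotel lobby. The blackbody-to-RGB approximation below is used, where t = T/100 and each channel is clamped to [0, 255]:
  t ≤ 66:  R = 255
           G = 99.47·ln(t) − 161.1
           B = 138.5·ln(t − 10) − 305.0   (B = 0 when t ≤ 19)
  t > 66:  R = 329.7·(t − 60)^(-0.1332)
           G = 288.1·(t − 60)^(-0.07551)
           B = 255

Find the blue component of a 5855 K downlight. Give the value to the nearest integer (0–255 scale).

233

t = 5855/100 = 58.55; the t ≤ 66 branch applies.
B = 138.5·ln(58.55 − 10) − 305.0 = 138.5·ln 48.55 − 305.0 = 138.5·3.8826 − 305.0 = 232.739.
Rounded: 233.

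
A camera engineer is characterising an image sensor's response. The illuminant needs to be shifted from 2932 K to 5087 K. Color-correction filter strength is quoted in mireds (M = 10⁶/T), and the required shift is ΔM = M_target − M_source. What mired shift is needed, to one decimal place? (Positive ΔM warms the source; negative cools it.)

M_source = 10⁶/2932 = 341.064; M_target = 10⁶/5087 = 196.580.
ΔM = 196.580 − 341.064 = -144.485 → -144.5 mireds, a cooling shift.

-144.5 mireds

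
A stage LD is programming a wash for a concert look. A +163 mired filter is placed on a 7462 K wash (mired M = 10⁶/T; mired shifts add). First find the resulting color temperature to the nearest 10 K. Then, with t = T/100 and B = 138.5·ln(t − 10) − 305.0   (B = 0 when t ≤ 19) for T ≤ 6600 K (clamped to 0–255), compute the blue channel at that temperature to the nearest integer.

133

M_in = 10⁶/7462 = 134.01; M_out = 134.01 + (+163) = 297.01.
T_out = 10⁶/297.01 = 3366.9 K → 3370 K; t = 33.7.
B = 138.5·ln(33.7 − 10) − 305.0 = 138.5·ln 23.7 − 305.0 = 138.5·3.1655 − 305.0 = 133.418.
Rounded: 133.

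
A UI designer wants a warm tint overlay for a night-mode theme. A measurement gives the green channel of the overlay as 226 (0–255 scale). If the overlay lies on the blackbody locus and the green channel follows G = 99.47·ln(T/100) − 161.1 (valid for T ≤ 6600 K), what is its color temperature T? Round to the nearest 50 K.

ln t = (226 + 161.1) / 99.47 = 3.8916.
t = e^3.8916 = 48.990.
T = 100·t = 4899 K → 4900 K to the nearest 50 K.

4900 K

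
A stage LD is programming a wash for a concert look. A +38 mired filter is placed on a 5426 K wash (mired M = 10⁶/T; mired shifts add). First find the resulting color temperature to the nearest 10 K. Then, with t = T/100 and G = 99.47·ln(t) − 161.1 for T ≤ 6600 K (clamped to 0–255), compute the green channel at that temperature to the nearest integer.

218

M_in = 10⁶/5426 = 184.30; M_out = 184.30 + (+38) = 222.30.
T_out = 10⁶/222.30 = 4498.5 K → 4500 K; t = 45.
G = 99.47·ln 45 − 161.1 = 99.47·3.8067 − 161.1 = 217.549.
Rounded: 218.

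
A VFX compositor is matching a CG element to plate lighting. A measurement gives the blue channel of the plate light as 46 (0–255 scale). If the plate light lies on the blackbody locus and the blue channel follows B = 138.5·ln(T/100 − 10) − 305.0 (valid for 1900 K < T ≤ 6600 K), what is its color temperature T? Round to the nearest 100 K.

ln(t − 10) = (46 + 305.0) / 138.5 = 2.5343.
t − 10 = e^2.5343 = 12.608, so t = 22.608.
T = 100·t = 2261 K → 2300 K to the nearest 100 K.

2300 K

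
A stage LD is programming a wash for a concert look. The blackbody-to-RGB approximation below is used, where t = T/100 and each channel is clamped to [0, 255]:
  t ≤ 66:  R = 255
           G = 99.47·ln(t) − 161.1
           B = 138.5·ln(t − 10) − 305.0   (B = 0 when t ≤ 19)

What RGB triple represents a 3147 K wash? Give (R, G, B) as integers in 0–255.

t = 3147/100 = 31.47; the t ≤ 66 branch applies.
R = 255 by definition for t ≤ 66.
G = 99.47·ln 31.47 − 161.1 = 99.47·3.4490 − 161.1 = 181.975.
B = 138.5·ln(31.47 − 10) − 305.0 = 138.5·ln 21.47 − 305.0 = 138.5·3.0667 − 305.0 = 119.732.
Rounded: (255, 182, 120).

(255, 182, 120)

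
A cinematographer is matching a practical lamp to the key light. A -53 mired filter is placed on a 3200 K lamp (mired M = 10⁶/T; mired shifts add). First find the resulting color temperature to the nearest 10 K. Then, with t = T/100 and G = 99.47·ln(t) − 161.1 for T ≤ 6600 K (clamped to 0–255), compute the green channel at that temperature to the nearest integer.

202

M_in = 10⁶/3200 = 312.50; M_out = 312.50 + (-53) = 259.50.
T_out = 10⁶/259.50 = 3853.6 K → 3850 K; t = 38.5.
G = 99.47·ln 38.5 − 161.1 = 99.47·3.6507 − 161.1 = 202.031.
Rounded: 202.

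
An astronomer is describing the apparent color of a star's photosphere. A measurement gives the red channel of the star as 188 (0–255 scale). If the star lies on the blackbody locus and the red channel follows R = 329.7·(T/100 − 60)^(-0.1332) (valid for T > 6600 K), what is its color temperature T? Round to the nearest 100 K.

(t − 60)^(-0.1332) = 188/329.7 = 0.57022.
t − 60 = 0.57022^(1/-0.1332) = 0.57022^(-7.508) = 67.848, so t = 127.848.
T = 100·t = 12785 K → 12800 K to the nearest 100 K.

12800 K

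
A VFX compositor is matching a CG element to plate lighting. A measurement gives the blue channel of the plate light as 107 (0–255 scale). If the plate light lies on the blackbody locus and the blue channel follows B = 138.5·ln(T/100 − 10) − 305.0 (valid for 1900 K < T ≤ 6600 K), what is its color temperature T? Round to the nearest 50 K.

2950 K

ln(t − 10) = (107 + 305.0) / 138.5 = 2.9747.
t − 10 = e^2.9747 = 19.584, so t = 29.584.
T = 100·t = 2958 K → 2950 K to the nearest 50 K.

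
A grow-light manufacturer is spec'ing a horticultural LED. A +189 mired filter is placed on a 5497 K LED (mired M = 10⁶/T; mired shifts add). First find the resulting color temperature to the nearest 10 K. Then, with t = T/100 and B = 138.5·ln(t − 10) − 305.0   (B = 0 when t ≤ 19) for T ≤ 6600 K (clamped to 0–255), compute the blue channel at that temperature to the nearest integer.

M_in = 10⁶/5497 = 181.92; M_out = 181.92 + (+189) = 370.92.
T_out = 10⁶/370.92 = 2696.0 K → 2700 K; t = 27.
B = 138.5·ln(27 − 10) − 305.0 = 138.5·ln 17 − 305.0 = 138.5·2.8332 − 305.0 = 87.400.
Rounded: 87.

87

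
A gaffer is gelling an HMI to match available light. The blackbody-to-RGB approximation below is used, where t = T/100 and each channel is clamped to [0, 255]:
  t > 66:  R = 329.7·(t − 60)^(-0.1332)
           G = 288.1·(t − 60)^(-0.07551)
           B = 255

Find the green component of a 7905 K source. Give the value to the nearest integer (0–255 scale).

t = 7905/100 = 79.05; the t > 66 branch applies.
G = 288.1·(79.05 − 60)^(-0.07551) = 288.1·19.05^(-0.07551) = 288.1·0.80049 = 230.621.
Rounded: 231.

231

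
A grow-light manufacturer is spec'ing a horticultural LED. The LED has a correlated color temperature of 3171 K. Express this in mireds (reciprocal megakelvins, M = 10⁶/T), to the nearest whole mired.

315 mireds

M = 10⁶ / 3171 = 315.358 → 315 mireds.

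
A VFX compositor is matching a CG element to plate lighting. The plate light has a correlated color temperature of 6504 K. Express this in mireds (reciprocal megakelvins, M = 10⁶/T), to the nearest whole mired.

154 mireds

M = 10⁶ / 6504 = 153.752 → 154 mireds.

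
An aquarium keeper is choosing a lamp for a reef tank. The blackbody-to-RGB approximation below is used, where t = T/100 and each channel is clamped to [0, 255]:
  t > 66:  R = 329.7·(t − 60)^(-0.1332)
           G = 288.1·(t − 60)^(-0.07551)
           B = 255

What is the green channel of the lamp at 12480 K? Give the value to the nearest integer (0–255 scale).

t = 12480/100 = 124.8; the t > 66 branch applies.
G = 288.1·(124.8 − 60)^(-0.07551) = 288.1·64.8^(-0.07551) = 288.1·0.72981 = 210.257.
Rounded: 210.

210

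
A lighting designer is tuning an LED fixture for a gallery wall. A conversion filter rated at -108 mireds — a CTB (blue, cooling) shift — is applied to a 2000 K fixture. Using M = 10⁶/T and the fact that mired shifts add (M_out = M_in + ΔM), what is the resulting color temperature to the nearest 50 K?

2550 K

M_in = 10⁶/2000 = 500.00 mireds.
M_out = 500.00 + (-108) = 392.00 mireds.
T_out = 10⁶/392.00 = 2551.0 K → 2550 K.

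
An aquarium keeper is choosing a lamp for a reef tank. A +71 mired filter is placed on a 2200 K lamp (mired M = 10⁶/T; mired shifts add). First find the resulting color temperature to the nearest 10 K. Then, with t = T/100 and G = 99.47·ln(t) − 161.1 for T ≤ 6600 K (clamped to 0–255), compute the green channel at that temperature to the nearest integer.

M_in = 10⁶/2200 = 454.55; M_out = 454.55 + (+71) = 525.55.
T_out = 10⁶/525.55 = 1902.8 K → 1900 K; t = 19.
G = 99.47·ln 19 − 161.1 = 99.47·2.9444 − 161.1 = 131.783.
Rounded: 132.

132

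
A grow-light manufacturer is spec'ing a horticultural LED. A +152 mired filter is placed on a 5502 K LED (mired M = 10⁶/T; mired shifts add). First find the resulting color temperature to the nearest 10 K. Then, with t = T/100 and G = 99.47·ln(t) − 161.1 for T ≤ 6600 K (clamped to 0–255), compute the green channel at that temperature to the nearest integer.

177

M_in = 10⁶/5502 = 181.75; M_out = 181.75 + (+152) = 333.75.
T_out = 10⁶/333.75 = 2996.2 K → 3000 K; t = 30.
G = 99.47·ln 30 − 161.1 = 99.47·3.4012 − 161.1 = 177.217.
Rounded: 177.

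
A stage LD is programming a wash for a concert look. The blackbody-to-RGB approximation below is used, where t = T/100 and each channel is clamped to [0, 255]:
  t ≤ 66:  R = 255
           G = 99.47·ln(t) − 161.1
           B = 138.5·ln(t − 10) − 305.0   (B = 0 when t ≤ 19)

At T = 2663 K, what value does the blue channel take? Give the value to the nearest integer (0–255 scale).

t = 2663/100 = 26.63; the t ≤ 66 branch applies.
B = 138.5·ln(26.63 − 10) − 305.0 = 138.5·ln 16.63 − 305.0 = 138.5·2.8112 − 305.0 = 84.352.
Rounded: 84.

84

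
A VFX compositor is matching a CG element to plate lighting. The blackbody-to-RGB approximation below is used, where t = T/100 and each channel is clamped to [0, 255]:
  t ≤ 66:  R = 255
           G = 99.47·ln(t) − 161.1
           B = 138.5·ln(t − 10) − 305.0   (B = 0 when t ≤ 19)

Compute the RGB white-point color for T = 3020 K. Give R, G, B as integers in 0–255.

t = 3020/100 = 30.2; the t ≤ 66 branch applies.
R = 255 by definition for t ≤ 66.
G = 99.47·ln 30.2 − 161.1 = 99.47·3.4078 − 161.1 = 177.878.
B = 138.5·ln(30.2 − 10) − 305.0 = 138.5·ln 20.2 − 305.0 = 138.5·3.0057 − 305.0 = 111.287.
Rounded: (255, 178, 111).

R=255, G=178, B=111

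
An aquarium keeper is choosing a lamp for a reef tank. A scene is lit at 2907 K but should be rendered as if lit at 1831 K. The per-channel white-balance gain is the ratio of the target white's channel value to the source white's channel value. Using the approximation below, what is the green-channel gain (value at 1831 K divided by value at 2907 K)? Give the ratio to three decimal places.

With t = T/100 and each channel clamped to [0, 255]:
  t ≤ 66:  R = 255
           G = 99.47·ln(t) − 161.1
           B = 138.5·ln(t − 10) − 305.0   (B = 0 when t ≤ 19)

At 2907 K (t = 29.07):
  G = 99.47·ln 29.07 − 161.1 = 99.47·3.3697 − 161.1 = 174.085.
At 1831 K (t = 18.31):
  G = 99.47·ln 18.31 − 161.1 = 99.47·2.9074 − 161.1 = 128.104.
Gain = 128.104 / 174.085 = 0.7359 → 0.736.

0.736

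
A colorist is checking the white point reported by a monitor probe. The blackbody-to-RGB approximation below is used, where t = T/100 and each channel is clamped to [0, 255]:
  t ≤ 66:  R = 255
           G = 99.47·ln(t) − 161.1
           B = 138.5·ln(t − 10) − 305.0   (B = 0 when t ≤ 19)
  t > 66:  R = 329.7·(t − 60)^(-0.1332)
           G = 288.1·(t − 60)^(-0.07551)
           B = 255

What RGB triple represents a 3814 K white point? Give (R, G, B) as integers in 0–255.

(255, 201, 157)

t = 3814/100 = 38.14; the t ≤ 66 branch applies.
R = 255 by definition for t ≤ 66.
G = 99.47·ln 38.14 − 161.1 = 99.47·3.6413 − 161.1 = 201.096.
B = 138.5·ln(38.14 − 10) − 305.0 = 138.5·ln 28.14 − 305.0 = 138.5·3.3372 − 305.0 = 157.201.
Rounded: (255, 201, 157).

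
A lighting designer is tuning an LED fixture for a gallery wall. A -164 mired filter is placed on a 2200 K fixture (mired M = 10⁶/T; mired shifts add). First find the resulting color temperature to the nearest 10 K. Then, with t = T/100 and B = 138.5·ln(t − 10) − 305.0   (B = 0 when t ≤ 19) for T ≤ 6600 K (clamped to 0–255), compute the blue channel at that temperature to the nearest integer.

M_in = 10⁶/2200 = 454.55; M_out = 454.55 + (-164) = 290.55.
T_out = 10⁶/290.55 = 3441.8 K → 3440 K; t = 34.4.
B = 138.5·ln(34.4 − 10) − 305.0 = 138.5·ln 24.4 − 305.0 = 138.5·3.1946 − 305.0 = 137.450.
Rounded: 137.

137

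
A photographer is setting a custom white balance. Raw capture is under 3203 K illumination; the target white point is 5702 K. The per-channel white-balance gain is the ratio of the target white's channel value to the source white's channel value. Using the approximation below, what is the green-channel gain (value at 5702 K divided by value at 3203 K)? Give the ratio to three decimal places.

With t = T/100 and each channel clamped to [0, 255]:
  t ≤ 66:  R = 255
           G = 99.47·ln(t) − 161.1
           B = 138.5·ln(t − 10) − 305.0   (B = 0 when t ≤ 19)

At 3203 K (t = 32.03):
  G = 99.47·ln 32.03 − 161.1 = 99.47·3.4667 − 161.1 = 183.730.
At 5702 K (t = 57.02):
  G = 99.47·ln 57.02 − 161.1 = 99.47·4.0434 − 161.1 = 241.097.
Gain = 241.097 / 183.730 = 1.3122 → 1.312.

1.312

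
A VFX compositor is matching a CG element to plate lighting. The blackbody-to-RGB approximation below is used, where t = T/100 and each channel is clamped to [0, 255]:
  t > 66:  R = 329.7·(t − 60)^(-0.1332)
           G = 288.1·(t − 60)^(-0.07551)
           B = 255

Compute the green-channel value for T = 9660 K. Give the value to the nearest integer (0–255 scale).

t = 9660/100 = 96.6; the t > 66 branch applies.
G = 288.1·(96.6 − 60)^(-0.07551) = 288.1·36.6^(-0.07551) = 288.1·0.76198 = 219.525.
Rounded: 220.

220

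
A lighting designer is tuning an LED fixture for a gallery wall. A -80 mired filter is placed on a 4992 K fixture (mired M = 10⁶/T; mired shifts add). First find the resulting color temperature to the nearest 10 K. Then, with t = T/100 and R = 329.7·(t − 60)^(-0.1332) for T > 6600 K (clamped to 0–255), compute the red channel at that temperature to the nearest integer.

217

M_in = 10⁶/4992 = 200.32; M_out = 200.32 + (-80) = 120.32.
T_out = 10⁶/120.32 = 8311.1 K → 8310 K; t = 83.1.
R = 329.7·(83.1 − 60)^(-0.1332) = 329.7·23.1^(-0.1332) = 329.7·0.65821 = 217.013.
Rounded: 217.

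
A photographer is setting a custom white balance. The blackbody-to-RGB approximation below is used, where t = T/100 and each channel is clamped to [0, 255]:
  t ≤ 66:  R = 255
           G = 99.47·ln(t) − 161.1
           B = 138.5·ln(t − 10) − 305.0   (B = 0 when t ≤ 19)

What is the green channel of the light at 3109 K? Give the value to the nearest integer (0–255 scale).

181

t = 3109/100 = 31.09; the t ≤ 66 branch applies.
G = 99.47·ln 31.09 − 161.1 = 99.47·3.4369 − 161.1 = 180.767.
Rounded: 181.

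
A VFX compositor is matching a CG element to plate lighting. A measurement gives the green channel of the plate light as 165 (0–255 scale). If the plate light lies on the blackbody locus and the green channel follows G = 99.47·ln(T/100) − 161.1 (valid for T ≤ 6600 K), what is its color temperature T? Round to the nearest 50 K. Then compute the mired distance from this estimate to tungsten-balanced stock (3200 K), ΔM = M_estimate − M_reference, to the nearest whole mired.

ln t = (165 + 161.1) / 99.47 = 3.2784.
t = e^3.2784 = 26.533.
T = 100·t = 2653 K → 2650 K to the nearest 50 K.
M_estimate = 10⁶/2650 = 377.36; M_reference = 10⁶/3200 = 312.50.
ΔM = 377.36 − 312.50 = 64.86 → +65 mireds.

+65 mireds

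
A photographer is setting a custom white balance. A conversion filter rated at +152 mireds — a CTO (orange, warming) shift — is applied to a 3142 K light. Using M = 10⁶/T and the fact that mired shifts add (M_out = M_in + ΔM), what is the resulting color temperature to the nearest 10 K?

M_in = 10⁶/3142 = 318.27 mireds.
M_out = 318.27 + (+152) = 470.27 mireds.
T_out = 10⁶/470.27 = 2126.4 K → 2130 K.

2130 K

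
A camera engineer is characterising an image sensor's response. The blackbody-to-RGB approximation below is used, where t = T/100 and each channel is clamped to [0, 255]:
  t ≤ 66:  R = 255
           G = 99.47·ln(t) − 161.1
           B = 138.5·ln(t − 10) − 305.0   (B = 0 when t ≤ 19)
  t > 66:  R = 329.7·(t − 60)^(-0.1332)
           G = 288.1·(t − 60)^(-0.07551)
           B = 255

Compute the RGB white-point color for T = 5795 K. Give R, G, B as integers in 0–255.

R=255, G=243, B=231

t = 5795/100 = 57.95; the t ≤ 66 branch applies.
R = 255 by definition for t ≤ 66.
G = 99.47·ln 57.95 − 161.1 = 99.47·4.0596 − 161.1 = 242.706.
B = 138.5·ln(57.95 − 10) − 305.0 = 138.5·ln 47.95 − 305.0 = 138.5·3.8702 − 305.0 = 231.017.
Rounded: (255, 243, 231).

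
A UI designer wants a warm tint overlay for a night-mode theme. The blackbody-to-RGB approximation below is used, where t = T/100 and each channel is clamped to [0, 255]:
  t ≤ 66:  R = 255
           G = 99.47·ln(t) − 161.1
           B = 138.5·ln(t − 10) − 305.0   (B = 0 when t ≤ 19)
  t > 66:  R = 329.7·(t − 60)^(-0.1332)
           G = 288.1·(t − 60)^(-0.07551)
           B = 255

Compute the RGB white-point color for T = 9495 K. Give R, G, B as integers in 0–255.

t = 9495/100 = 94.95; the t > 66 branch applies.
R = 329.7·(94.95 − 60)^(-0.1332) = 329.7·34.95^(-0.1332) = 329.7·0.62289 = 205.368.
G = 288.1·(94.95 − 60)^(-0.07551) = 288.1·34.95^(-0.07551) = 288.1·0.76464 = 220.291.
B = 255 by definition for t > 66.
Rounded: (205, 220, 255).

R=205, G=220, B=255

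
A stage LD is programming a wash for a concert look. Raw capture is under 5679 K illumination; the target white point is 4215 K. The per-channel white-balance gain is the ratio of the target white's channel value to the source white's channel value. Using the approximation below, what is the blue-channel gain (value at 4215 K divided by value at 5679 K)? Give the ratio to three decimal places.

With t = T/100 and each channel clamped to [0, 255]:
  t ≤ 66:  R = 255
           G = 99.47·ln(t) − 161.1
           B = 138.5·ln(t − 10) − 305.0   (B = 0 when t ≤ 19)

At 5679 K (t = 56.79):
  B = 138.5·ln(56.79 − 10) − 305.0 = 138.5·ln 46.79 − 305.0 = 138.5·3.8457 − 305.0 = 227.625.
At 4215 K (t = 42.15):
  B = 138.5·ln(42.15 − 10) − 305.0 = 138.5·ln 32.15 − 305.0 = 138.5·3.4704 − 305.0 = 175.652.
Gain = 175.652 / 227.625 = 0.7717 → 0.772.

0.772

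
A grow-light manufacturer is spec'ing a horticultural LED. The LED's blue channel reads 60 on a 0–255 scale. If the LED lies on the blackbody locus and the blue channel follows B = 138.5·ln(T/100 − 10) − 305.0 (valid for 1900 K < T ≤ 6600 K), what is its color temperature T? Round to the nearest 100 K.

2400 K

ln(t − 10) = (60 + 305.0) / 138.5 = 2.6354.
t − 10 = e^2.6354 = 13.949, so t = 23.949.
T = 100·t = 2395 K → 2400 K to the nearest 100 K.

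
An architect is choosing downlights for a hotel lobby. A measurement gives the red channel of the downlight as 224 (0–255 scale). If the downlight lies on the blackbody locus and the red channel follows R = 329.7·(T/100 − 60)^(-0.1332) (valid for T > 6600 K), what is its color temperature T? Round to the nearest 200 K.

7800 K

(t − 60)^(-0.1332) = 224/329.7 = 0.67941.
t − 60 = 0.67941^(1/-0.1332) = 0.67941^(-7.508) = 18.209, so t = 78.209.
T = 100·t = 7821 K → 7800 K to the nearest 200 K.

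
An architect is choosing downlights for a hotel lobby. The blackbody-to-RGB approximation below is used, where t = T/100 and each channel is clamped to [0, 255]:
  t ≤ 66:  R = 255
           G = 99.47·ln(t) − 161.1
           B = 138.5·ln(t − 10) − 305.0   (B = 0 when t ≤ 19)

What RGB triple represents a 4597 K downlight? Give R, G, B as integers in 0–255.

R=255, G=220, B=191

t = 4597/100 = 45.97; the t ≤ 66 branch applies.
R = 255 by definition for t ≤ 66.
G = 99.47·ln 45.97 − 161.1 = 99.47·3.8280 − 161.1 = 219.670.
B = 138.5·ln(45.97 − 10) − 305.0 = 138.5·ln 35.97 − 305.0 = 138.5·3.5827 − 305.0 = 191.202.
Rounded: (255, 220, 191).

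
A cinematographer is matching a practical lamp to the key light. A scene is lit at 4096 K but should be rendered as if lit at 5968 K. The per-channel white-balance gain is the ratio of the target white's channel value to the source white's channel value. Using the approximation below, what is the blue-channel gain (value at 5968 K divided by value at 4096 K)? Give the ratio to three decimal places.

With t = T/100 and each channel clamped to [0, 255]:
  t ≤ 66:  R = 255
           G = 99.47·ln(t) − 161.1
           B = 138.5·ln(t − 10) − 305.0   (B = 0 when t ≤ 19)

At 4096 K (t = 40.96):
  B = 138.5·ln(40.96 − 10) − 305.0 = 138.5·ln 30.96 − 305.0 = 138.5·3.4327 − 305.0 = 170.428.
At 5968 K (t = 59.68):
  B = 138.5·ln(59.68 − 10) − 305.0 = 138.5·ln 49.68 − 305.0 = 138.5·3.9056 − 305.0 = 235.926.
Gain = 235.926 / 170.428 = 1.3843 → 1.384.

1.384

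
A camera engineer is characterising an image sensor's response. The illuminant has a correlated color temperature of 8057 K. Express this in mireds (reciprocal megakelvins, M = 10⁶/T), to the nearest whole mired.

124 mireds

M = 10⁶ / 8057 = 124.116 → 124 mireds.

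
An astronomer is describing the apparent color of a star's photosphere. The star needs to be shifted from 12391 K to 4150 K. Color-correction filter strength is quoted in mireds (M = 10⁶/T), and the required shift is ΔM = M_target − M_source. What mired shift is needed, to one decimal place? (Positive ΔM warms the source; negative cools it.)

+160.3 mireds

M_source = 10⁶/12391 = 80.704; M_target = 10⁶/4150 = 240.964.
ΔM = 240.964 − 80.704 = 160.260 → +160.3 mireds, a warming shift.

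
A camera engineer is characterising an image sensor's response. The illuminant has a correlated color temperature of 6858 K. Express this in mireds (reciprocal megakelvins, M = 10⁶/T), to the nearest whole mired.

M = 10⁶ / 6858 = 145.815 → 146 mireds.

146 mireds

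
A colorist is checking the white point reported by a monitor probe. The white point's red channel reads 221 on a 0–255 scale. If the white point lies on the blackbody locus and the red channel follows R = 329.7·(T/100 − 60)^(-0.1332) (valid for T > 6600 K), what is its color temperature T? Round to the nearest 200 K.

8000 K

(t − 60)^(-0.1332) = 221/329.7 = 0.67031.
t − 60 = 0.67031^(1/-0.1332) = 0.67031^(-7.508) = 20.149, so t = 80.149.
T = 100·t = 8015 K → 8000 K to the nearest 200 K.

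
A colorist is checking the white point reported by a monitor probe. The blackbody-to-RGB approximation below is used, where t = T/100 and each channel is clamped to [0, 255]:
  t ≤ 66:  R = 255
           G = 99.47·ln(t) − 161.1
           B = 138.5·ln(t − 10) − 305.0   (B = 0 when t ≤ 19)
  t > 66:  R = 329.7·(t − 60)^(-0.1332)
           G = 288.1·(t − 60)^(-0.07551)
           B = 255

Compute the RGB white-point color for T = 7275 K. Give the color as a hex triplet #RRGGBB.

#EBEEFF

t = 7275/100 = 72.75; the t > 66 branch applies.
R = 329.7·(72.75 − 60)^(-0.1332) = 329.7·12.75^(-0.1332) = 329.7·0.71244 = 234.890.
G = 288.1·(72.75 − 60)^(-0.07551) = 288.1·12.75^(-0.07551) = 288.1·0.82513 = 237.720.
B = 255 by definition for t > 66.
Rounded: (235, 238, 255).
In hex: #EBEEFF.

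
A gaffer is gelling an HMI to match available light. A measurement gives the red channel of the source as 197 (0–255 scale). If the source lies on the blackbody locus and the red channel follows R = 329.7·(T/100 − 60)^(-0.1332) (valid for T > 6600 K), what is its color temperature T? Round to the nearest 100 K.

(t − 60)^(-0.1332) = 197/329.7 = 0.59751.
t − 60 = 0.59751^(1/-0.1332) = 0.59751^(-7.508) = 47.761, so t = 107.761.
T = 100·t = 10776 K → 10800 K to the nearest 100 K.

10800 K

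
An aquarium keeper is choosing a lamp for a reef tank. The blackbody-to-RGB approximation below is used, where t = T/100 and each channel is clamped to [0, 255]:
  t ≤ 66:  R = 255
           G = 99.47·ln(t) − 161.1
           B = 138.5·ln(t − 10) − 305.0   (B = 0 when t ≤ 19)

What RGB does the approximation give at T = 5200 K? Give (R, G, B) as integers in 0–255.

(255, 232, 213)

t = 5200/100 = 52; the t ≤ 66 branch applies.
R = 255 by definition for t ≤ 66.
G = 99.47·ln 52 − 161.1 = 99.47·3.9512 − 161.1 = 231.930.
B = 138.5·ln(52 − 10) − 305.0 = 138.5·ln 42 − 305.0 = 138.5·3.7377 − 305.0 = 212.667.
Rounded: (255, 232, 213).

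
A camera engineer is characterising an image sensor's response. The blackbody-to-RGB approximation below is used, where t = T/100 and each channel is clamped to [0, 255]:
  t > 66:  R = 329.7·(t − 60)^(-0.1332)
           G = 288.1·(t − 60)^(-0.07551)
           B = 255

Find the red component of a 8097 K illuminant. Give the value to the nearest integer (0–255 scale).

220

t = 8097/100 = 80.97; the t > 66 branch applies.
R = 329.7·(80.97 − 60)^(-0.1332) = 329.7·20.97^(-0.1332) = 329.7·0.66675 = 219.828.
Rounded: 220.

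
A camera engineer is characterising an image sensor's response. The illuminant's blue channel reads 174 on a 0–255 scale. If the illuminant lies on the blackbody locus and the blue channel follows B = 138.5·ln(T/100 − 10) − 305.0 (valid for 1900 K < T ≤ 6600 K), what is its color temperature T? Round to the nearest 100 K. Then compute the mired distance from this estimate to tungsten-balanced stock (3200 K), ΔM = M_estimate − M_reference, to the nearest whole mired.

ln(t − 10) = (174 + 305.0) / 138.5 = 3.4585.
t − 10 = e^3.4585 = 31.769, so t = 41.769.
T = 100·t = 4177 K → 4200 K to the nearest 100 K.
M_estimate = 10⁶/4200 = 238.10; M_reference = 10⁶/3200 = 312.50.
ΔM = 238.10 − 312.50 = -74.40 → -74 mireds.

-74 mireds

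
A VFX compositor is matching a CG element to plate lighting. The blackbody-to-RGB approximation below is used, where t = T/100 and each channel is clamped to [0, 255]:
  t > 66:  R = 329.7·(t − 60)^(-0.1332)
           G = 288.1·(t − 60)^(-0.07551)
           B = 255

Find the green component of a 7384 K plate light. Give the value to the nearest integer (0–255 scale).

236

t = 7384/100 = 73.84; the t > 66 branch applies.
G = 288.1·(73.84 − 60)^(-0.07551) = 288.1·13.84^(-0.07551) = 288.1·0.82004 = 236.252.
Rounded: 236.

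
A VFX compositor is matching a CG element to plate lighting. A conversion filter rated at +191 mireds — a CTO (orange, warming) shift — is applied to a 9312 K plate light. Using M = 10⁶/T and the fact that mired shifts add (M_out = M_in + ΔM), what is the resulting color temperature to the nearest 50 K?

M_in = 10⁶/9312 = 107.39 mireds.
M_out = 107.39 + (+191) = 298.39 mireds.
T_out = 10⁶/298.39 = 3351.3 K → 3350 K.

3350 K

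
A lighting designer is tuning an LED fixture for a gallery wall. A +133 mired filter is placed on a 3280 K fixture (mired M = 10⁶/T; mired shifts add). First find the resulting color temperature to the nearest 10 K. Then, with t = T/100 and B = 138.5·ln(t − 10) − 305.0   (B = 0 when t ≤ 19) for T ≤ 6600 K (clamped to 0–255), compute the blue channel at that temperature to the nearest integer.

M_in = 10⁶/3280 = 304.88; M_out = 304.88 + (+133) = 437.88.
T_out = 10⁶/437.88 = 2283.7 K → 2280 K; t = 22.8.
B = 138.5·ln(22.8 − 10) − 305.0 = 138.5·ln 12.8 − 305.0 = 138.5·2.5494 − 305.0 = 48.098.
Rounded: 48.

48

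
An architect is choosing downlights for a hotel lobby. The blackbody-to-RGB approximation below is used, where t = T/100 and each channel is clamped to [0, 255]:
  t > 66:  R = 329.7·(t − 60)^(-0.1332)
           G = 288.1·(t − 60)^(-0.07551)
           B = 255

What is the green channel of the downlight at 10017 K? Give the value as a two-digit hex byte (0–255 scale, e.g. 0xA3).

t = 10017/100 = 100.17; the t > 66 branch applies.
G = 288.1·(100.17 − 60)^(-0.07551) = 288.1·40.17^(-0.07551) = 288.1·0.75664 = 217.988.
Rounded: 218; in hex, 0xDA.

0xDA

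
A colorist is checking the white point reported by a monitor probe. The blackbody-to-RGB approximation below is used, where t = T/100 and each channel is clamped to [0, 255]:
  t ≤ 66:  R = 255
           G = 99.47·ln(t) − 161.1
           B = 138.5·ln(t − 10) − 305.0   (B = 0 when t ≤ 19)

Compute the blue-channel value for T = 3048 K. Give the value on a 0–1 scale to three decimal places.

0.444

t = 3048/100 = 30.48; the t ≤ 66 branch applies.
B = 138.5·ln(30.48 − 10) − 305.0 = 138.5·ln 20.48 − 305.0 = 138.5·3.0194 − 305.0 = 113.194.
On a 0–1 scale: 113.194/255 = 0.4439 → 0.444.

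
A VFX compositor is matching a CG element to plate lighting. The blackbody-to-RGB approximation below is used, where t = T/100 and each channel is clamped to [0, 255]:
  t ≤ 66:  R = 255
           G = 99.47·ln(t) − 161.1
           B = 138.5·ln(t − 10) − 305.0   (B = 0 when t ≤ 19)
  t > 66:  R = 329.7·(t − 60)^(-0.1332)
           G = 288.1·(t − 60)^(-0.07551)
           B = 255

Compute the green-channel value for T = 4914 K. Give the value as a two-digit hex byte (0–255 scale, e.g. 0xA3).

0xE2

t = 4914/100 = 49.14; the t ≤ 66 branch applies.
G = 99.47·ln 49.14 − 161.1 = 99.47·3.8947 − 161.1 = 226.303.
Rounded: 226; in hex, 0xE2.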